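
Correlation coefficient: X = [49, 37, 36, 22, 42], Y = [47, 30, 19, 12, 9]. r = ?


Mean X = 37.2000, Mean Y = 23.4000
SD X = 8.885944, SD Y = 13.836184
Cov = 77.320000
r = 77.320000/(8.885944*13.836184) = 0.6289

r = 0.6289


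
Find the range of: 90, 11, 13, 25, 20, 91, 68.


Max = 91, Min = 11
Range = 91 - 11 = 80

Range = 80


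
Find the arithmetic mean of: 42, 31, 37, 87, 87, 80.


Sum = 42 + 31 + 37 + 87 + 87 + 80 = 364
n = 6
Mean = 364/6 = 60.6667

Mean = 60.6667


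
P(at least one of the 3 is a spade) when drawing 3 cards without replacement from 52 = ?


P(at least one) = 1 - P(none)
P(none) = (39/52) × (38/51) × (37/50) = 0.413529
P(at least one) = 1 - 0.413529 = 0.5865

P = 0.5865


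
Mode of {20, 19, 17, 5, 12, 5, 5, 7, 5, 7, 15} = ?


Frequencies: 5:4, 7:2, 12:1, 15:1, 17:1, 19:1, 20:1
Max frequency = 4
Mode = 5

Mode = 5


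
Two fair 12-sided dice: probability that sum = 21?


Total outcomes = 12×12 = 144
Favorable (sum = 21): 4
P = 4/144 = 0.0278

P = 0.0278


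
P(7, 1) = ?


P(7,1) = 7!/6!
= 5040/720
= 7

P(7,1) = 7


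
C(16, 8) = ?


C(16,8) = 16!/(8! × 8!)
= 20922789888000/(40320 × 40320)
= 12870

C(16,8) = 12870


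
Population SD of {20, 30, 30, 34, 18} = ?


Mean = 26.4000
Variance = 39.0400
SD = sqrt(39.0400) = 6.2482

SD = 6.2482


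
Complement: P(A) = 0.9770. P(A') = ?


P(not A) = 1 - 0.9770 = 0.0230

P(not A) = 0.0230


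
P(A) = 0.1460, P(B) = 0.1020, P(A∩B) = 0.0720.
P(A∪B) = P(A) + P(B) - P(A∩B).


P(A∪B) = 0.1460 + 0.1020 - 0.0720
= 0.2480 - 0.0720
= 0.1760

P(A∪B) = 0.1760


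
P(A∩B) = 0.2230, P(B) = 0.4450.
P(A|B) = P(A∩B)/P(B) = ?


P(A|B) = 0.2230/0.4450 = 0.5011

P(A|B) = 0.5011


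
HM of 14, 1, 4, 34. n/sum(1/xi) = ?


Sum of reciprocals = 1/14 + 1/1 + 1/4 + 1/34 = 1.350840
HM = 4/1.350840 = 2.9611

HM = 2.9611


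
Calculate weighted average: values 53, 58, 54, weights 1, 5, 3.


Numerator = 53*1 + 58*5 + 54*3 = 505
Denominator = 1 + 5 + 3 = 9
WM = 505/9 = 56.1111

WM = 56.1111


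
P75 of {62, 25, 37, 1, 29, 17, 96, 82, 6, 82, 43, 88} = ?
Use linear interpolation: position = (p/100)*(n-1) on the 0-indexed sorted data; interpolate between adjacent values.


Sorted: 1, 6, 17, 25, 29, 37, 43, 62, 82, 82, 88, 96
n = 12
Index = 75/100 * 11 = 8.2500
Lower = data[8] = 82, Upper = data[9] = 82
P75 = 82 + 0.2500*(0) = 82.0000

P75 = 82.0000


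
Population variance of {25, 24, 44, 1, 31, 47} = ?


Mean = 28.6667
Squared deviations: 13.4444, 21.7778, 235.1111, 765.4444, 5.4444, 336.1111
Sum = 1377.3333
Variance = 1377.3333/6 = 229.5556

Variance = 229.5556


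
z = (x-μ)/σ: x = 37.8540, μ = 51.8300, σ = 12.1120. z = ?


z = (37.8540 - 51.8300)/12.1120
= -13.9760/12.1120
= -1.1539

z = -1.1539


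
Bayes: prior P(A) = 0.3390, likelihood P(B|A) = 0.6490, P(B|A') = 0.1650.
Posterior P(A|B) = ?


P(B) = P(B|A)*P(A) + P(B|A')*P(A')
= 0.6490*0.3390 + 0.1650*0.6610
= 0.220011 + 0.109065 = 0.329076
P(A|B) = 0.220011/0.329076 = 0.6686

P(A|B) = 0.6686


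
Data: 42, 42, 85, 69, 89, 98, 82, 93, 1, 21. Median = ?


Sorted: 1, 21, 42, 42, 69, 82, 85, 89, 93, 98
n = 10 (even)
Middle values: 69 and 82
Median = (69+82)/2 = 75.5000

Median = 75.5000


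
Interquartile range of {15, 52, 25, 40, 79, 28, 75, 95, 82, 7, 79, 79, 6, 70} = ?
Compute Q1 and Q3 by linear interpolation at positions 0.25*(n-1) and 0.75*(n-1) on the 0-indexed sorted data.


Sorted: 6, 7, 15, 25, 28, 40, 52, 70, 75, 79, 79, 79, 82, 95
Q1 (25th %ile) = 25.7500
Q3 (75th %ile) = 79.0000
IQR = 79.0000 - 25.7500 = 53.2500

IQR = 53.2500


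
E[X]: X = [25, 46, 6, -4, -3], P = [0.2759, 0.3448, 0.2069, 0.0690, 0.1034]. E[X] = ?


E[X] = 25*0.2759 + 46*0.3448 + 6*0.2069 - 4*0.0690 - 3*0.1034
= 6.8975 + 15.8608 + 1.2414 - 0.2760 - 0.3102
= 23.4135

E[X] = 23.4135


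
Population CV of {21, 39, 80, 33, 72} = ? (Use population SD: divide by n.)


Mean = 49.0000
SD = 22.9347
CV = (22.9347/49.0000)*100 = 46.8055%

CV = 46.8055%


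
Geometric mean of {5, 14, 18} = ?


Product = 5 × 14 × 18 = 1260
GM = 1260^(1/3) = 10.8008

GM = 10.8008


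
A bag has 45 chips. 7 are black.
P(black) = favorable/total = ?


P = 7/45 = 0.1556

P = 0.1556


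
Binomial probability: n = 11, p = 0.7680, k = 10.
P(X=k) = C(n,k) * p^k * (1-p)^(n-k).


C(11,10) = 11
p^10 = 0.071386
(1-p)^1 = 0.232000
P = 11 * 0.071386 * 0.232000 = 0.1822

P(X=10) = 0.1822


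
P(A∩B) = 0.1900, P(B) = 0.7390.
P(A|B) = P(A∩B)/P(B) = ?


P(A|B) = 0.1900/0.7390 = 0.2571

P(A|B) = 0.2571


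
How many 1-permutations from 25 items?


P(25,1) = 25!/24!
= 15511210043330985984000000/620448401733239439360000
= 25

P(25,1) = 25


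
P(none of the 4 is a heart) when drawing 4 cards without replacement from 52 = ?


P(no hearts) = (39/52) × (38/51) × (37/50) × (36/49)
= 0.3038

P = 0.3038


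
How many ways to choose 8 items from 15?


C(15,8) = 15!/(8! × 7!)
= 1307674368000/(40320 × 5040)
= 6435

C(15,8) = 6435


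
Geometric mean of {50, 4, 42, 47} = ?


Product = 50 × 4 × 42 × 47 = 394800
GM = 394800^(1/4) = 25.0665

GM = 25.0665


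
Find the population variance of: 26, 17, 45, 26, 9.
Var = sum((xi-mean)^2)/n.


Mean = 24.6000
Squared deviations: 1.9600, 57.7600, 416.1600, 1.9600, 243.3600
Sum = 721.2000
Variance = 721.2000/5 = 144.2400

Variance = 144.2400


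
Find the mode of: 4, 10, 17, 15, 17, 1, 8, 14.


Frequencies: 1:1, 4:1, 8:1, 10:1, 14:1, 15:1, 17:2
Max frequency = 2
Mode = 17

Mode = 17


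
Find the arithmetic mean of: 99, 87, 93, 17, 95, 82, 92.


Sum = 99 + 87 + 93 + 17 + 95 + 82 + 92 = 565
n = 7
Mean = 565/7 = 80.7143

Mean = 80.7143


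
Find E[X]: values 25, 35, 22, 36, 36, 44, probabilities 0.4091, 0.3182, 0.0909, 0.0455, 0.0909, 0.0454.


E[X] = 25*0.4091 + 35*0.3182 + 22*0.0909 + 36*0.0455 + 36*0.0909 + 44*0.0454
= 10.2275 + 11.1370 + 1.9998 + 1.6380 + 3.2724 + 1.9976
= 30.2723

E[X] = 30.2723


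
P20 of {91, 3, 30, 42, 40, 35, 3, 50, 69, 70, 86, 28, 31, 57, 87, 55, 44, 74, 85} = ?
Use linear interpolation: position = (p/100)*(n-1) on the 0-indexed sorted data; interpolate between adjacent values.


Sorted: 3, 3, 28, 30, 31, 35, 40, 42, 44, 50, 55, 57, 69, 70, 74, 85, 86, 87, 91
n = 19
Index = 20/100 * 18 = 3.6000
Lower = data[3] = 30, Upper = data[4] = 31
P20 = 30 + 0.6000*(1) = 30.6000

P20 = 30.6000


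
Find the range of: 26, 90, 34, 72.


Max = 90, Min = 26
Range = 90 - 26 = 64

Range = 64


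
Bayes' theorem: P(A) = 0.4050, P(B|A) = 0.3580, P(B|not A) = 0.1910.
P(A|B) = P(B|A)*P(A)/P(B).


P(B) = P(B|A)*P(A) + P(B|A')*P(A')
= 0.3580*0.4050 + 0.1910*0.5950
= 0.144990 + 0.113645 = 0.258635
P(A|B) = 0.144990/0.258635 = 0.5606

P(A|B) = 0.5606


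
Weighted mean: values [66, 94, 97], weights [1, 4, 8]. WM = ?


Numerator = 66*1 + 94*4 + 97*8 = 1218
Denominator = 1 + 4 + 8 = 13
WM = 1218/13 = 93.6923

WM = 93.6923


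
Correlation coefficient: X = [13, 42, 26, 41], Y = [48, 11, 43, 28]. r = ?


Mean X = 30.5000, Mean Y = 32.5000
SD X = 11.926860, SD Y = 14.430870
Cov = -153.250000
r = -153.250000/(11.926860*14.430870) = -0.8904

r = -0.8904


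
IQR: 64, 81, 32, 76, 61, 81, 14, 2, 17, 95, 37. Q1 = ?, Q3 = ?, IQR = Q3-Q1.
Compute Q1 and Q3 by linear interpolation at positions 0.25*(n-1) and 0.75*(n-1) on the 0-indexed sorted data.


Sorted: 2, 14, 17, 32, 37, 61, 64, 76, 81, 81, 95
Q1 (25th %ile) = 24.5000
Q3 (75th %ile) = 78.5000
IQR = 78.5000 - 24.5000 = 54.0000

IQR = 54.0000


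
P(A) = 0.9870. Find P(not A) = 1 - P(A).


P(not A) = 1 - 0.9870 = 0.0130

P(not A) = 0.0130


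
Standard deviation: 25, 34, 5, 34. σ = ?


Mean = 24.5000
Variance = 140.2500
SD = sqrt(140.2500) = 11.8427

SD = 11.8427


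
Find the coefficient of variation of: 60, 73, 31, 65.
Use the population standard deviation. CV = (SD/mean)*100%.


Mean = 57.2500
SD = 15.8489
CV = (15.8489/57.2500)*100 = 27.6837%

CV = 27.6837%


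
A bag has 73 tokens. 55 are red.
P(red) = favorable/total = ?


P = 55/73 = 0.7534

P = 0.7534


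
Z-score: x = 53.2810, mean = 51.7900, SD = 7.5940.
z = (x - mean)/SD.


z = (53.2810 - 51.7900)/7.5940
= 1.4910/7.5940
= 0.1963

z = 0.1963


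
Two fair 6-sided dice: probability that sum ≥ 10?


Total outcomes = 6×6 = 36
Favorable (sum ≥ 10): 6
P = 6/36 = 0.1667

P = 0.1667


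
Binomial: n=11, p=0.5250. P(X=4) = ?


C(11,4) = 330
p^4 = 0.075969
(1-p)^7 = 0.005456
P = 330 * 0.075969 * 0.005456 = 0.1368

P(X=4) = 0.1368


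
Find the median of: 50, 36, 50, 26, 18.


Sorted: 18, 26, 36, 50, 50
n = 5 (odd)
Middle value = 36

Median = 36


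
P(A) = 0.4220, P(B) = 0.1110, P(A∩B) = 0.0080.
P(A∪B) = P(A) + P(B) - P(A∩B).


P(A∪B) = 0.4220 + 0.1110 - 0.0080
= 0.5330 - 0.0080
= 0.5250

P(A∪B) = 0.5250


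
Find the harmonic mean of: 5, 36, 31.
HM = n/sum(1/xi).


Sum of reciprocals = 1/5 + 1/36 + 1/31 = 0.260036
HM = 3/0.260036 = 11.5369

HM = 11.5369


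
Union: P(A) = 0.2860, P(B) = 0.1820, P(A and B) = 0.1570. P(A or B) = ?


P(A∪B) = 0.2860 + 0.1820 - 0.1570
= 0.4680 - 0.1570
= 0.3110

P(A∪B) = 0.3110


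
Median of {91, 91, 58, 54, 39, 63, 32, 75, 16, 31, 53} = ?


Sorted: 16, 31, 32, 39, 53, 54, 58, 63, 75, 91, 91
n = 11 (odd)
Middle value = 54

Median = 54


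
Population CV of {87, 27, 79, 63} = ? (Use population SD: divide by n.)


Mean = 64.0000
SD = 23.0434
CV = (23.0434/64.0000)*100 = 36.0054%

CV = 36.0054%


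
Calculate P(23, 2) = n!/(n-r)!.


P(23,2) = 23!/21!
= 25852016738884976640000/51090942171709440000
= 506

P(23,2) = 506


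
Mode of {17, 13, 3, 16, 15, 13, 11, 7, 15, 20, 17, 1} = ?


Frequencies: 1:1, 3:1, 7:1, 11:1, 13:2, 15:2, 16:1, 17:2, 20:1
Max frequency = 2
Mode = 13, 15, 17

Mode = 13, 15, 17


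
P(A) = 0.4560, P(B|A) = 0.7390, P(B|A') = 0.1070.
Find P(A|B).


P(B) = P(B|A)*P(A) + P(B|A')*P(A')
= 0.7390*0.4560 + 0.1070*0.5440
= 0.336984 + 0.058208 = 0.395192
P(A|B) = 0.336984/0.395192 = 0.8527

P(A|B) = 0.8527


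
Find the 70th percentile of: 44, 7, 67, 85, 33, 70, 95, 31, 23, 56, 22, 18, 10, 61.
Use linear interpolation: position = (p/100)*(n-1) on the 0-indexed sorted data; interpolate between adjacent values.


Sorted: 7, 10, 18, 22, 23, 31, 33, 44, 56, 61, 67, 70, 85, 95
n = 14
Index = 70/100 * 13 = 9.1000
Lower = data[9] = 61, Upper = data[10] = 67
P70 = 61 + 0.1000*(6) = 61.6000

P70 = 61.6000


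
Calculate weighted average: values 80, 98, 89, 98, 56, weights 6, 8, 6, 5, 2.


Numerator = 80*6 + 98*8 + 89*6 + 98*5 + 56*2 = 2400
Denominator = 6 + 8 + 6 + 5 + 2 = 27
WM = 2400/27 = 88.8889

WM = 88.8889


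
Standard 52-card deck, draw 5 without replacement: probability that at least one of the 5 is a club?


P(at least one) = 1 - P(none)
P(none) = (39/52) × (38/51) × (37/50) × (36/49) × (35/48) = 0.221534
P(at least one) = 1 - 0.221534 = 0.7785

P = 0.7785


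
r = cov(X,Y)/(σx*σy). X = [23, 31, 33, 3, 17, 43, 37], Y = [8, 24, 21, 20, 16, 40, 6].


Mean X = 26.7143, Mean Y = 19.2857
SD X = 12.532407, SD Y = 10.484196
Cov = 41.224490
r = 41.224490/(12.532407*10.484196) = 0.3138

r = 0.3138


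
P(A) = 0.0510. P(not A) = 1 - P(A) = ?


P(not A) = 1 - 0.0510 = 0.9490

P(not A) = 0.9490


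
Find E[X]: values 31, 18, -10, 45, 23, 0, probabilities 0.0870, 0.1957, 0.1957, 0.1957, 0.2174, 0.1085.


E[X] = 31*0.0870 + 18*0.1957 - 10*0.1957 + 45*0.1957 + 23*0.2174 + 0*0.1085
= 2.6970 + 3.5226 - 1.9570 + 8.8065 + 5.0002 + 0
= 18.0693

E[X] = 18.0693


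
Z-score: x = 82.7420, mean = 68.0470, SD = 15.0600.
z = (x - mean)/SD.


z = (82.7420 - 68.0470)/15.0600
= 14.6950/15.0600
= 0.9758

z = 0.9758


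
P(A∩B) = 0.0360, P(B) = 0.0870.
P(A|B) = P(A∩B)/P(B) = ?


P(A|B) = 0.0360/0.0870 = 0.4138

P(A|B) = 0.4138


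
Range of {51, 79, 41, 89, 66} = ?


Max = 89, Min = 41
Range = 89 - 41 = 48

Range = 48


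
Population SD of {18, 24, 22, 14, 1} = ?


Mean = 15.8000
Variance = 66.5600
SD = sqrt(66.5600) = 8.1584

SD = 8.1584


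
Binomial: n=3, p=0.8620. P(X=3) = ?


C(3,3) = 1
p^3 = 0.640504
(1-p)^0 = 1.000000
P = 1 * 0.640504 * 1.000000 = 0.6405

P(X=3) = 0.6405


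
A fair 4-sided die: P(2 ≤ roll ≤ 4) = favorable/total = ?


Favorable outcomes (2 ≤ roll ≤ 4): 3
Total outcomes = 4
P = 3/4 = 0.7500

P = 0.7500


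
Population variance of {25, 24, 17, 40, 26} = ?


Mean = 26.4000
Squared deviations: 1.9600, 5.7600, 88.3600, 184.9600, 0.1600
Sum = 281.2000
Variance = 281.2000/5 = 56.2400

Variance = 56.2400


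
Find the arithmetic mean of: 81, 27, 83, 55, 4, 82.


Sum = 81 + 27 + 83 + 55 + 4 + 82 = 332
n = 6
Mean = 332/6 = 55.3333

Mean = 55.3333


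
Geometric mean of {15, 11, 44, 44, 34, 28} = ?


Product = 15 × 11 × 44 × 44 × 34 × 28 = 304106880
GM = 304106880^(1/6) = 25.9321

GM = 25.9321


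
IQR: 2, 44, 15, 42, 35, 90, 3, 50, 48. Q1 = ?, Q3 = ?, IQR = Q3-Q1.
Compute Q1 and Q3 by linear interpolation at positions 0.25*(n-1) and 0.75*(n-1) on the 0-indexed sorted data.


Sorted: 2, 3, 15, 35, 42, 44, 48, 50, 90
Q1 (25th %ile) = 15.0000
Q3 (75th %ile) = 48.0000
IQR = 48.0000 - 15.0000 = 33.0000

IQR = 33.0000


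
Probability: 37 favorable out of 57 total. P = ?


P = 37/57 = 0.6491

P = 0.6491


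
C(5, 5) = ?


C(5,5) = 5!/(5! × 0!)
= 120/(120 × 1)
= 1

C(5,5) = 1


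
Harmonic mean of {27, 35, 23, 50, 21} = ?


Sum of reciprocals = 1/27 + 1/35 + 1/23 + 1/50 + 1/21 = 0.176706
HM = 5/0.176706 = 28.2956

HM = 28.2956


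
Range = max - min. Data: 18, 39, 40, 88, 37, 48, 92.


Max = 92, Min = 18
Range = 92 - 18 = 74

Range = 74


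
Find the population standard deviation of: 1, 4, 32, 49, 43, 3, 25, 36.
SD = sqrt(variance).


Mean = 24.1250
Variance = 320.6094
SD = sqrt(320.6094) = 17.9056

SD = 17.9056


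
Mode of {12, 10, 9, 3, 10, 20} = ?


Frequencies: 3:1, 9:1, 10:2, 12:1, 20:1
Max frequency = 2
Mode = 10

Mode = 10


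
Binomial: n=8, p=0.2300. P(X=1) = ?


C(8,1) = 8
p^1 = 0.230000
(1-p)^7 = 0.160485
P = 8 * 0.230000 * 0.160485 = 0.2953

P(X=1) = 0.2953


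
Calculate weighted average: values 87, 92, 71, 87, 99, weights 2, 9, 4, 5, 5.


Numerator = 87*2 + 92*9 + 71*4 + 87*5 + 99*5 = 2216
Denominator = 2 + 9 + 4 + 5 + 5 = 25
WM = 2216/25 = 88.6400

WM = 88.6400


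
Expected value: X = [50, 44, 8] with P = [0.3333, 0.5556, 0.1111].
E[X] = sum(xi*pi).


E[X] = 50*0.3333 + 44*0.5556 + 8*0.1111
= 16.6650 + 24.4464 + 0.8888
= 42.0002

E[X] = 42.0002


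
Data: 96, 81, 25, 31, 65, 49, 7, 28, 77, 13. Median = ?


Sorted: 7, 13, 25, 28, 31, 49, 65, 77, 81, 96
n = 10 (even)
Middle values: 31 and 49
Median = (31+49)/2 = 40.0000

Median = 40.0000


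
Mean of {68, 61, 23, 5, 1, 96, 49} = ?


Sum = 68 + 61 + 23 + 5 + 1 + 96 + 49 = 303
n = 7
Mean = 303/7 = 43.2857

Mean = 43.2857


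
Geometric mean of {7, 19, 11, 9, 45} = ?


Product = 7 × 19 × 11 × 9 × 45 = 592515
GM = 592515^(1/5) = 14.2738

GM = 14.2738


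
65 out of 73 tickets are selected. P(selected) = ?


P = 65/73 = 0.8904

P = 0.8904


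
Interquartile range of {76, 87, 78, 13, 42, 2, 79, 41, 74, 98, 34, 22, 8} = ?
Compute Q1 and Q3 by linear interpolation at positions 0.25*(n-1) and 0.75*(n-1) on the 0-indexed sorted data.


Sorted: 2, 8, 13, 22, 34, 41, 42, 74, 76, 78, 79, 87, 98
Q1 (25th %ile) = 22.0000
Q3 (75th %ile) = 78.0000
IQR = 78.0000 - 22.0000 = 56.0000

IQR = 56.0000


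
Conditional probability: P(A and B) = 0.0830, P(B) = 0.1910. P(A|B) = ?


P(A|B) = 0.0830/0.1910 = 0.4346

P(A|B) = 0.4346


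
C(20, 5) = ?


C(20,5) = 20!/(5! × 15!)
= 2432902008176640000/(120 × 1307674368000)
= 15504

C(20,5) = 15504


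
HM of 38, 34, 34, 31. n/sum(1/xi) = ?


Sum of reciprocals = 1/38 + 1/34 + 1/34 + 1/31 = 0.117397
HM = 4/0.117397 = 34.0723

HM = 34.0723


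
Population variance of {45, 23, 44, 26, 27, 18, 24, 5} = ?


Mean = 26.5000
Squared deviations: 342.2500, 12.2500, 306.2500, 0.2500, 0.2500, 72.2500, 6.2500, 462.2500
Sum = 1202.0000
Variance = 1202.0000/8 = 150.2500

Variance = 150.2500


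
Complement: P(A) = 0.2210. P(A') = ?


P(not A) = 1 - 0.2210 = 0.7790

P(not A) = 0.7790


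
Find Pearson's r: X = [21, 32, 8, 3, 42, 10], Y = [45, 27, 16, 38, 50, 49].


Mean X = 19.3333, Mean Y = 37.5000
SD X = 13.900440, SD Y = 12.365948
Cov = 48.500000
r = 48.500000/(13.900440*12.365948) = 0.2822

r = 0.2822


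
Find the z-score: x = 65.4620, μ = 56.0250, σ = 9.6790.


z = (65.4620 - 56.0250)/9.6790
= 9.4370/9.6790
= 0.9750

z = 0.9750


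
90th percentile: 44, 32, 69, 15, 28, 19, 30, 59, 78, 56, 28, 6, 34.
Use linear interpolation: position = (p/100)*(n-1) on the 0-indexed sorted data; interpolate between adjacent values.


Sorted: 6, 15, 19, 28, 28, 30, 32, 34, 44, 56, 59, 69, 78
n = 13
Index = 90/100 * 12 = 10.8000
Lower = data[10] = 59, Upper = data[11] = 69
P90 = 59 + 0.8000*(10) = 67.0000

P90 = 67.0000


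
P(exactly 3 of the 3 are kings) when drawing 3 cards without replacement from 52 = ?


Hypergeometric: P(X=3) = C(4,3)·C(48,0) / C(52,3)
= 4 × 1 / 22100
= 4/22100 = 0.0002

P = 0.0002


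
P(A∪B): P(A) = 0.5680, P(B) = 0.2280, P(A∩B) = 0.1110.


P(A∪B) = 0.5680 + 0.2280 - 0.1110
= 0.7960 - 0.1110
= 0.6850

P(A∪B) = 0.6850


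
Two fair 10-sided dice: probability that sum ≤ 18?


Total outcomes = 10×10 = 100
Favorable (sum ≤ 18): 97
P = 97/100 = 0.9700

P = 0.9700


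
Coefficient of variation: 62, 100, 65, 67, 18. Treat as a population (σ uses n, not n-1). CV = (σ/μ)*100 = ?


Mean = 62.4000
SD = 26.1274
CV = (26.1274/62.4000)*100 = 41.8708%

CV = 41.8708%


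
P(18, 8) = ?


P(18,8) = 18!/10!
= 6402373705728000/3628800
= 1764322560

P(18,8) = 1764322560


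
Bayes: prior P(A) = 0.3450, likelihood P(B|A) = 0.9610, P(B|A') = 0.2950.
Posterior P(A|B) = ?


P(B) = P(B|A)*P(A) + P(B|A')*P(A')
= 0.9610*0.3450 + 0.2950*0.6550
= 0.331545 + 0.193225 = 0.524770
P(A|B) = 0.331545/0.524770 = 0.6318

P(A|B) = 0.6318


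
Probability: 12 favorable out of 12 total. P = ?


P = 12/12 = 1.0000

P = 1.0000


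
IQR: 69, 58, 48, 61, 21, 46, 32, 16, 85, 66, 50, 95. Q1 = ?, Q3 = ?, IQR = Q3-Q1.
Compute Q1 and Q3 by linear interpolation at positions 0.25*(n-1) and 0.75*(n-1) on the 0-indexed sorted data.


Sorted: 16, 21, 32, 46, 48, 50, 58, 61, 66, 69, 85, 95
Q1 (25th %ile) = 42.5000
Q3 (75th %ile) = 66.7500
IQR = 66.7500 - 42.5000 = 24.2500

IQR = 24.2500


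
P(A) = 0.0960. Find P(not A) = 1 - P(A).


P(not A) = 1 - 0.0960 = 0.9040

P(not A) = 0.9040


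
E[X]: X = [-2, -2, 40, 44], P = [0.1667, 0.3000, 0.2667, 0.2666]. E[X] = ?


E[X] = -2*0.1667 - 2*0.3000 + 40*0.2667 + 44*0.2666
= -0.3334 - 0.6000 + 10.6680 + 11.7304
= 21.4650

E[X] = 21.4650


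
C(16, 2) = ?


C(16,2) = 16!/(2! × 14!)
= 20922789888000/(2 × 87178291200)
= 120

C(16,2) = 120


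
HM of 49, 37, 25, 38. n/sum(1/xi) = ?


Sum of reciprocals = 1/49 + 1/37 + 1/25 + 1/38 = 0.113751
HM = 4/0.113751 = 35.1645

HM = 35.1645


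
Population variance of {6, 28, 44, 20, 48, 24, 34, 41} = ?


Mean = 30.6250
Squared deviations: 606.3906, 6.8906, 178.8906, 112.8906, 301.8906, 43.8906, 11.3906, 107.6406
Sum = 1369.8750
Variance = 1369.8750/8 = 171.2344

Variance = 171.2344


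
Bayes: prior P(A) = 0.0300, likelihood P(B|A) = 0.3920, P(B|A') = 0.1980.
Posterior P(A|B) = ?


P(B) = P(B|A)*P(A) + P(B|A')*P(A')
= 0.3920*0.0300 + 0.1980*0.9700
= 0.011760 + 0.192060 = 0.203820
P(A|B) = 0.011760/0.203820 = 0.0577

P(A|B) = 0.0577


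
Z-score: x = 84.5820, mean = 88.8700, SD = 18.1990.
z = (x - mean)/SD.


z = (84.5820 - 88.8700)/18.1990
= -4.2880/18.1990
= -0.2356

z = -0.2356


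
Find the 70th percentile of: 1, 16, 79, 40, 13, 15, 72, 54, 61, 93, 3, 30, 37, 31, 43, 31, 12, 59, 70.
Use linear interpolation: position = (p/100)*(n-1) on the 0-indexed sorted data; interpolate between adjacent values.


Sorted: 1, 3, 12, 13, 15, 16, 30, 31, 31, 37, 40, 43, 54, 59, 61, 70, 72, 79, 93
n = 19
Index = 70/100 * 18 = 12.6000
Lower = data[12] = 54, Upper = data[13] = 59
P70 = 54 + 0.6000*(5) = 57.0000

P70 = 57.0000


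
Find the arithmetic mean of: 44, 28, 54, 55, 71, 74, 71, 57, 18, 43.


Sum = 44 + 28 + 54 + 55 + 71 + 74 + 71 + 57 + 18 + 43 = 515
n = 10
Mean = 515/10 = 51.5000

Mean = 51.5000


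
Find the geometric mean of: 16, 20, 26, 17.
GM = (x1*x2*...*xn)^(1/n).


Product = 16 × 20 × 26 × 17 = 141440
GM = 141440^(1/4) = 19.3929

GM = 19.3929


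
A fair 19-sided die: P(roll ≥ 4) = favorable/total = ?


Favorable outcomes (roll ≥ 4): 16
Total outcomes = 19
P = 16/19 = 0.8421

P = 0.8421


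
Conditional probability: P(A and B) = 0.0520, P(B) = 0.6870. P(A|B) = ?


P(A|B) = 0.0520/0.6870 = 0.0757

P(A|B) = 0.0757


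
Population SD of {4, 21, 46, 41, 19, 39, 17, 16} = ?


Mean = 25.3750
Variance = 191.2344
SD = sqrt(191.2344) = 13.8288

SD = 13.8288


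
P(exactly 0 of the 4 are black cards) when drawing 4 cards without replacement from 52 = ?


Hypergeometric: P(X=0) = C(26,0)·C(26,4) / C(52,4)
= 1 × 14950 / 270725
= 14950/270725 = 0.0552

P = 0.0552


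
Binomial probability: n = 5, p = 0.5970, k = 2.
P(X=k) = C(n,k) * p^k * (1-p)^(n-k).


C(5,2) = 10
p^2 = 0.356409
(1-p)^3 = 0.065451
P = 10 * 0.356409 * 0.065451 = 0.2333

P(X=2) = 0.2333


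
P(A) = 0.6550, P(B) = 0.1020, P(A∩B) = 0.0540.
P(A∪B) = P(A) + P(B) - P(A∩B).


P(A∪B) = 0.6550 + 0.1020 - 0.0540
= 0.7570 - 0.0540
= 0.7030

P(A∪B) = 0.7030


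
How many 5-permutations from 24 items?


P(24,5) = 24!/19!
= 620448401733239439360000/121645100408832000
= 5100480

P(24,5) = 5100480


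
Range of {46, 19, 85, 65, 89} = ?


Max = 89, Min = 19
Range = 89 - 19 = 70

Range = 70


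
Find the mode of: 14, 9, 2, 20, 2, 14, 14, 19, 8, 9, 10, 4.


Frequencies: 2:2, 4:1, 8:1, 9:2, 10:1, 14:3, 19:1, 20:1
Max frequency = 3
Mode = 14

Mode = 14


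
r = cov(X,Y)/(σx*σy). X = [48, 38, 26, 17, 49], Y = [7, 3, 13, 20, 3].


Mean X = 35.6000, Mean Y = 9.2000
SD X = 12.467558, SD Y = 6.523803
Cov = -72.520000
r = -72.520000/(12.467558*6.523803) = -0.8916

r = -0.8916


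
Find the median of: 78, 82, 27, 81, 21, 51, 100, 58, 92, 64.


Sorted: 21, 27, 51, 58, 64, 78, 81, 82, 92, 100
n = 10 (even)
Middle values: 64 and 78
Median = (64+78)/2 = 71.0000

Median = 71.0000


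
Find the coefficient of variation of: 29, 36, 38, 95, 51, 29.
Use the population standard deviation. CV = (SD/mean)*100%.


Mean = 46.3333
SD = 22.9758
CV = (22.9758/46.3333)*100 = 49.5881%

CV = 49.5881%


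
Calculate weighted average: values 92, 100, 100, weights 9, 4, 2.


Numerator = 92*9 + 100*4 + 100*2 = 1428
Denominator = 9 + 4 + 2 = 15
WM = 1428/15 = 95.2000

WM = 95.2000


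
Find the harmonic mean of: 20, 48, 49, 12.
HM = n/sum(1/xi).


Sum of reciprocals = 1/20 + 1/48 + 1/49 + 1/12 = 0.174575
HM = 4/0.174575 = 22.9128

HM = 22.9128


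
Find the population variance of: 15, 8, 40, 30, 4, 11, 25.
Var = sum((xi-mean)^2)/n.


Mean = 19.0000
Squared deviations: 16.0000, 121.0000, 441.0000, 121.0000, 225.0000, 64.0000, 36.0000
Sum = 1024.0000
Variance = 1024.0000/7 = 146.2857

Variance = 146.2857


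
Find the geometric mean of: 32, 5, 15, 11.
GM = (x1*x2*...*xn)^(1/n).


Product = 32 × 5 × 15 × 11 = 26400
GM = 26400^(1/4) = 12.7468

GM = 12.7468


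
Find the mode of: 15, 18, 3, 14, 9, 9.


Frequencies: 3:1, 9:2, 14:1, 15:1, 18:1
Max frequency = 2
Mode = 9

Mode = 9


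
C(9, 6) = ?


C(9,6) = 9!/(6! × 3!)
= 362880/(720 × 6)
= 84

C(9,6) = 84


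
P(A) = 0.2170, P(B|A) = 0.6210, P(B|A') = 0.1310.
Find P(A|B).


P(B) = P(B|A)*P(A) + P(B|A')*P(A')
= 0.6210*0.2170 + 0.1310*0.7830
= 0.134757 + 0.102573 = 0.237330
P(A|B) = 0.134757/0.237330 = 0.5678

P(A|B) = 0.5678


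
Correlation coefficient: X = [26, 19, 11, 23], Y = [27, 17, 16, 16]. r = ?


Mean X = 19.7500, Mean Y = 19.0000
SD X = 5.629165, SD Y = 4.636809
Cov = 17.000000
r = 17.000000/(5.629165*4.636809) = 0.6513

r = 0.6513


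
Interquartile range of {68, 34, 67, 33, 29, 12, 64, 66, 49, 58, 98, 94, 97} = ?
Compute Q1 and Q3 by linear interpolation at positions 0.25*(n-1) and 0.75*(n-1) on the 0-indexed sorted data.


Sorted: 12, 29, 33, 34, 49, 58, 64, 66, 67, 68, 94, 97, 98
Q1 (25th %ile) = 34.0000
Q3 (75th %ile) = 68.0000
IQR = 68.0000 - 34.0000 = 34.0000

IQR = 34.0000


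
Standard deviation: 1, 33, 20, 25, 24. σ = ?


Mean = 20.6000
Variance = 113.8400
SD = sqrt(113.8400) = 10.6696

SD = 10.6696


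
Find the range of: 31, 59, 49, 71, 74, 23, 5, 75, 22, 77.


Max = 77, Min = 5
Range = 77 - 5 = 72

Range = 72


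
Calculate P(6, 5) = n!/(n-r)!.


P(6,5) = 6!/1!
= 720/1
= 720

P(6,5) = 720


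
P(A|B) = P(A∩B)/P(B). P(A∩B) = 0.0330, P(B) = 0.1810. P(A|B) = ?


P(A|B) = 0.0330/0.1810 = 0.1823

P(A|B) = 0.1823


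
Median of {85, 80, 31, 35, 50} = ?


Sorted: 31, 35, 50, 80, 85
n = 5 (odd)
Middle value = 50

Median = 50


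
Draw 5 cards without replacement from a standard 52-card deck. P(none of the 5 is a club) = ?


P(no clubs) = (39/52) × (38/51) × (37/50) × (36/49) × (35/48)
= 0.2215

P = 0.2215


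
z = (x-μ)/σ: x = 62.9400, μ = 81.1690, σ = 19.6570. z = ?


z = (62.9400 - 81.1690)/19.6570
= -18.2290/19.6570
= -0.9274

z = -0.9274


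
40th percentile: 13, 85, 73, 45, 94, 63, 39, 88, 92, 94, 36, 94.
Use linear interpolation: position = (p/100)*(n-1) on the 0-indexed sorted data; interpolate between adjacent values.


Sorted: 13, 36, 39, 45, 63, 73, 85, 88, 92, 94, 94, 94
n = 12
Index = 40/100 * 11 = 4.4000
Lower = data[4] = 63, Upper = data[5] = 73
P40 = 63 + 0.4000*(10) = 67.0000

P40 = 67.0000


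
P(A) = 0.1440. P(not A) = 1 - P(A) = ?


P(not A) = 1 - 0.1440 = 0.8560

P(not A) = 0.8560


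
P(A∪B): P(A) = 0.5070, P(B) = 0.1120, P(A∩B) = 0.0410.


P(A∪B) = 0.5070 + 0.1120 - 0.0410
= 0.6190 - 0.0410
= 0.5780

P(A∪B) = 0.5780


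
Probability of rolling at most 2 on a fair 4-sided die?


Favorable outcomes (roll ≤ 2): 2
Total outcomes = 4
P = 2/4 = 0.5000

P = 0.5000


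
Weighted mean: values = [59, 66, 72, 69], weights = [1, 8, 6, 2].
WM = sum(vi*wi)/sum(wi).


Numerator = 59*1 + 66*8 + 72*6 + 69*2 = 1157
Denominator = 1 + 8 + 6 + 2 = 17
WM = 1157/17 = 68.0588

WM = 68.0588


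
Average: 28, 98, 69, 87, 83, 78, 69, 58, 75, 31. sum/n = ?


Sum = 28 + 98 + 69 + 87 + 83 + 78 + 69 + 58 + 75 + 31 = 676
n = 10
Mean = 676/10 = 67.6000

Mean = 67.6000


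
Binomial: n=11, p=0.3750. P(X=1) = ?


C(11,1) = 11
p^1 = 0.375000
(1-p)^10 = 0.009095
P = 11 * 0.375000 * 0.009095 = 0.0375

P(X=1) = 0.0375


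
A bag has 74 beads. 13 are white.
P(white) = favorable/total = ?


P = 13/74 = 0.1757

P = 0.1757


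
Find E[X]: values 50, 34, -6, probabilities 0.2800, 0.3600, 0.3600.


E[X] = 50*0.2800 + 34*0.3600 - 6*0.3600
= 14.0000 + 12.2400 - 2.1600
= 24.0800

E[X] = 24.0800


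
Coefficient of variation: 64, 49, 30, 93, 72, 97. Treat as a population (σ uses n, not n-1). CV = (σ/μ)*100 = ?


Mean = 67.5000
SD = 23.4574
CV = (23.4574/67.5000)*100 = 34.7517%

CV = 34.7517%


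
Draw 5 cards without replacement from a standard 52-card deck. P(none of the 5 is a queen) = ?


P(no queens) = (48/52) × (47/51) × (46/50) × (45/49) × (44/48)
= 0.6588

P = 0.6588


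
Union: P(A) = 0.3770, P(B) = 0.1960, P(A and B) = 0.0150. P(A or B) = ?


P(A∪B) = 0.3770 + 0.1960 - 0.0150
= 0.5730 - 0.0150
= 0.5580

P(A∪B) = 0.5580


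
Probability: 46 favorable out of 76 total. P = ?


P = 46/76 = 0.6053

P = 0.6053


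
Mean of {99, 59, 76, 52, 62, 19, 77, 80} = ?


Sum = 99 + 59 + 76 + 52 + 62 + 19 + 77 + 80 = 524
n = 8
Mean = 524/8 = 65.5000

Mean = 65.5000


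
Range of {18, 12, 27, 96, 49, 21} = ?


Max = 96, Min = 12
Range = 96 - 12 = 84

Range = 84


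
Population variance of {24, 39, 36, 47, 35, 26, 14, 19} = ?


Mean = 30.0000
Squared deviations: 36.0000, 81.0000, 36.0000, 289.0000, 25.0000, 16.0000, 256.0000, 121.0000
Sum = 860.0000
Variance = 860.0000/8 = 107.5000

Variance = 107.5000


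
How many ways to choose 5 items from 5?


C(5,5) = 5!/(5! × 0!)
= 120/(120 × 1)
= 1

C(5,5) = 1


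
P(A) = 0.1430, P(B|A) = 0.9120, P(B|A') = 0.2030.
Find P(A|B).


P(B) = P(B|A)*P(A) + P(B|A')*P(A')
= 0.9120*0.1430 + 0.2030*0.8570
= 0.130416 + 0.173971 = 0.304387
P(A|B) = 0.130416/0.304387 = 0.4285

P(A|B) = 0.4285


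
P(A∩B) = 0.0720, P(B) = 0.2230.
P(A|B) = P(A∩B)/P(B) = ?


P(A|B) = 0.0720/0.2230 = 0.3229

P(A|B) = 0.3229


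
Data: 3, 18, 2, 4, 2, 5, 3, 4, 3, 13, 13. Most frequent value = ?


Frequencies: 2:2, 3:3, 4:2, 5:1, 13:2, 18:1
Max frequency = 3
Mode = 3

Mode = 3


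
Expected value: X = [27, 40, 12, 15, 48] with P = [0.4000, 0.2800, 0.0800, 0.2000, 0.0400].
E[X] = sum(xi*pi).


E[X] = 27*0.4000 + 40*0.2800 + 12*0.0800 + 15*0.2000 + 48*0.0400
= 10.8000 + 11.2000 + 0.9600 + 3.0000 + 1.9200
= 27.8800

E[X] = 27.8800


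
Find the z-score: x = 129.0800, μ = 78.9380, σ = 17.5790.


z = (129.0800 - 78.9380)/17.5790
= 50.1420/17.5790
= 2.8524

z = 2.8524


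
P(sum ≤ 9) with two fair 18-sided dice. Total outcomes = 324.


Total outcomes = 18×18 = 324
Favorable (sum ≤ 9): 36
P = 36/324 = 0.1111

P = 0.1111


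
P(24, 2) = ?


P(24,2) = 24!/22!
= 620448401733239439360000/1124000727777607680000
= 552

P(24,2) = 552


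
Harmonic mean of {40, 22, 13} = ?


Sum of reciprocals = 1/40 + 1/22 + 1/13 = 0.147378
HM = 3/0.147378 = 20.3559

HM = 20.3559


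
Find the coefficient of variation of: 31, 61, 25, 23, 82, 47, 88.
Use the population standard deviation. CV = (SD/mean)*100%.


Mean = 51.0000
SD = 24.8021
CV = (24.8021/51.0000)*100 = 48.6315%

CV = 48.6315%


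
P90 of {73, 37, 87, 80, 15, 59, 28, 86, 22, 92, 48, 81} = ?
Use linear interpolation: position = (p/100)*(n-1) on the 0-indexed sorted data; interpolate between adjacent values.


Sorted: 15, 22, 28, 37, 48, 59, 73, 80, 81, 86, 87, 92
n = 12
Index = 90/100 * 11 = 9.9000
Lower = data[9] = 86, Upper = data[10] = 87
P90 = 86 + 0.9000*(1) = 86.9000

P90 = 86.9000


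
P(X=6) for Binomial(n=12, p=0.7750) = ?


C(12,6) = 924
p^6 = 0.216676
(1-p)^6 = 0.000130
P = 924 * 0.216676 * 0.000130 = 0.0260

P(X=6) = 0.0260


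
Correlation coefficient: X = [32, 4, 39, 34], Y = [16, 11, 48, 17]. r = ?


Mean X = 27.2500, Mean Y = 23.0000
SD X = 13.663363, SD Y = 14.611639
Cov = 124.750000
r = 124.750000/(13.663363*14.611639) = 0.6249

r = 0.6249


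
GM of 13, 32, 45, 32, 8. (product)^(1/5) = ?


Product = 13 × 32 × 45 × 32 × 8 = 4792320
GM = 4792320^(1/5) = 21.6825

GM = 21.6825


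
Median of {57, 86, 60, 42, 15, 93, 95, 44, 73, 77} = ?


Sorted: 15, 42, 44, 57, 60, 73, 77, 86, 93, 95
n = 10 (even)
Middle values: 60 and 73
Median = (60+73)/2 = 66.5000

Median = 66.5000


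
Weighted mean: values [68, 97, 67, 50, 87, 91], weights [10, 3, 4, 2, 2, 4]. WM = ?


Numerator = 68*10 + 97*3 + 67*4 + 50*2 + 87*2 + 91*4 = 1877
Denominator = 10 + 3 + 4 + 2 + 2 + 4 = 25
WM = 1877/25 = 75.0800

WM = 75.0800


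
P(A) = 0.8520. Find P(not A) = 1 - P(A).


P(not A) = 1 - 0.8520 = 0.1480

P(not A) = 0.1480


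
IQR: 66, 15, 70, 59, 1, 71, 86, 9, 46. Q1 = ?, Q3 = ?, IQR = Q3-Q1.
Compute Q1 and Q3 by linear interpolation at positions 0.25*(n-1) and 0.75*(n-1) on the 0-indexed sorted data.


Sorted: 1, 9, 15, 46, 59, 66, 70, 71, 86
Q1 (25th %ile) = 15.0000
Q3 (75th %ile) = 70.0000
IQR = 70.0000 - 15.0000 = 55.0000

IQR = 55.0000


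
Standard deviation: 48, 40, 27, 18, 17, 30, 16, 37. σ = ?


Mean = 29.1250
Variance = 123.1094
SD = sqrt(123.1094) = 11.0955

SD = 11.0955


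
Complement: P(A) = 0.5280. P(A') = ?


P(not A) = 1 - 0.5280 = 0.4720

P(not A) = 0.4720


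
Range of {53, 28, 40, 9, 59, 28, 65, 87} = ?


Max = 87, Min = 9
Range = 87 - 9 = 78

Range = 78


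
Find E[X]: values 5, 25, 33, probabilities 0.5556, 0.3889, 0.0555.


E[X] = 5*0.5556 + 25*0.3889 + 33*0.0555
= 2.7780 + 9.7225 + 1.8315
= 14.3320

E[X] = 14.3320


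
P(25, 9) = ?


P(25,9) = 25!/16!
= 15511210043330985984000000/20922789888000
= 741354768000

P(25,9) = 741354768000


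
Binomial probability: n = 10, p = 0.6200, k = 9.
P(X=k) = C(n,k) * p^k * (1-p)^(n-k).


C(10,9) = 10
p^9 = 0.013537
(1-p)^1 = 0.380000
P = 10 * 0.013537 * 0.380000 = 0.0514

P(X=9) = 0.0514


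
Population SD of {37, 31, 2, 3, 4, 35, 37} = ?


Mean = 21.2857
Variance = 254.4898
SD = sqrt(254.4898) = 15.9527

SD = 15.9527


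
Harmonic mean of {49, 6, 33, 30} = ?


Sum of reciprocals = 1/49 + 1/6 + 1/33 + 1/30 = 0.250711
HM = 4/0.250711 = 15.9546

HM = 15.9546


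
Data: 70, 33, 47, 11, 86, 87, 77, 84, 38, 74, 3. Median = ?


Sorted: 3, 11, 33, 38, 47, 70, 74, 77, 84, 86, 87
n = 11 (odd)
Middle value = 70

Median = 70


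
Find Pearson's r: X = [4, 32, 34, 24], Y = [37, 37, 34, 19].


Mean X = 23.5000, Mean Y = 31.7500
SD X = 11.863811, SD Y = 7.462406
Cov = -10.125000
r = -10.125000/(11.863811*7.462406) = -0.1144

r = -0.1144


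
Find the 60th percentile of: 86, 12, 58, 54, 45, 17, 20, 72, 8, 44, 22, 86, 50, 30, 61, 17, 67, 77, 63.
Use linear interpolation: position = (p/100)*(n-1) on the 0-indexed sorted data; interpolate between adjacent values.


Sorted: 8, 12, 17, 17, 20, 22, 30, 44, 45, 50, 54, 58, 61, 63, 67, 72, 77, 86, 86
n = 19
Index = 60/100 * 18 = 10.8000
Lower = data[10] = 54, Upper = data[11] = 58
P60 = 54 + 0.8000*(4) = 57.2000

P60 = 57.2000


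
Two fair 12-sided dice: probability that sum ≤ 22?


Total outcomes = 12×12 = 144
Favorable (sum ≤ 22): 141
P = 141/144 = 0.9792

P = 0.9792


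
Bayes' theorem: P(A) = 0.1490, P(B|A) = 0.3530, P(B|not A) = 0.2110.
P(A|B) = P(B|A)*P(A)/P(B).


P(B) = P(B|A)*P(A) + P(B|A')*P(A')
= 0.3530*0.1490 + 0.2110*0.8510
= 0.052597 + 0.179561 = 0.232158
P(A|B) = 0.052597/0.232158 = 0.2266

P(A|B) = 0.2266


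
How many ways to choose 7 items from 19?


C(19,7) = 19!/(7! × 12!)
= 121645100408832000/(5040 × 479001600)
= 50388

C(19,7) = 50388


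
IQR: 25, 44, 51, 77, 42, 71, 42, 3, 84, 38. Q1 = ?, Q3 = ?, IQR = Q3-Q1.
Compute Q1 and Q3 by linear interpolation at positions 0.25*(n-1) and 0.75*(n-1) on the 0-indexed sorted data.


Sorted: 3, 25, 38, 42, 42, 44, 51, 71, 77, 84
Q1 (25th %ile) = 39.0000
Q3 (75th %ile) = 66.0000
IQR = 66.0000 - 39.0000 = 27.0000

IQR = 27.0000


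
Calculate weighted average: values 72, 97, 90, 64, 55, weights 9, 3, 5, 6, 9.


Numerator = 72*9 + 97*3 + 90*5 + 64*6 + 55*9 = 2268
Denominator = 9 + 3 + 5 + 6 + 9 = 32
WM = 2268/32 = 70.8750

WM = 70.8750


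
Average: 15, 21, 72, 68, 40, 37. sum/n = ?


Sum = 15 + 21 + 72 + 68 + 40 + 37 = 253
n = 6
Mean = 253/6 = 42.1667

Mean = 42.1667


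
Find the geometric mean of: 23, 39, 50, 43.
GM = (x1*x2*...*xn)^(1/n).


Product = 23 × 39 × 50 × 43 = 1928550
GM = 1928550^(1/4) = 37.2656

GM = 37.2656


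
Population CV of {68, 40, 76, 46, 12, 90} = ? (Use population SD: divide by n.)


Mean = 55.3333
SD = 25.7854
CV = (25.7854/55.3333)*100 = 46.6002%

CV = 46.6002%


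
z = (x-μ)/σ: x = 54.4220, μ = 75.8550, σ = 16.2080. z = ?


z = (54.4220 - 75.8550)/16.2080
= -21.4330/16.2080
= -1.3224

z = -1.3224


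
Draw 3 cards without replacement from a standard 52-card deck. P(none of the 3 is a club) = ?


P(no clubs) = (39/52) × (38/51) × (37/50)
= 0.4135

P = 0.4135


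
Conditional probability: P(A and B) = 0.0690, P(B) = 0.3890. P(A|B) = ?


P(A|B) = 0.0690/0.3890 = 0.1774

P(A|B) = 0.1774


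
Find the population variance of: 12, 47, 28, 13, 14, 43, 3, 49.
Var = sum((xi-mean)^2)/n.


Mean = 26.1250
Squared deviations: 199.5156, 435.7656, 3.5156, 172.2656, 147.0156, 284.7656, 534.7656, 523.2656
Sum = 2300.8750
Variance = 2300.8750/8 = 287.6094

Variance = 287.6094


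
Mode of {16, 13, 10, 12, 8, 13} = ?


Frequencies: 8:1, 10:1, 12:1, 13:2, 16:1
Max frequency = 2
Mode = 13

Mode = 13


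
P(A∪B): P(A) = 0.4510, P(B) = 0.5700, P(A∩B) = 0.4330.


P(A∪B) = 0.4510 + 0.5700 - 0.4330
= 1.0210 - 0.4330
= 0.5880

P(A∪B) = 0.5880


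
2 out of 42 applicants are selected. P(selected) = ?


P = 2/42 = 0.0476

P = 0.0476


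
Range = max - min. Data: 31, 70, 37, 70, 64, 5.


Max = 70, Min = 5
Range = 70 - 5 = 65

Range = 65


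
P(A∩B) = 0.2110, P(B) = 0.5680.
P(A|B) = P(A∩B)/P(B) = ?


P(A|B) = 0.2110/0.5680 = 0.3715

P(A|B) = 0.3715


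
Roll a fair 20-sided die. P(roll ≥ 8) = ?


Favorable outcomes (roll ≥ 8): 13
Total outcomes = 20
P = 13/20 = 0.6500

P = 0.6500


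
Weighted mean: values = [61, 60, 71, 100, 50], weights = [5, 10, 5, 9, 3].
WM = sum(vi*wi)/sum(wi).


Numerator = 61*5 + 60*10 + 71*5 + 100*9 + 50*3 = 2310
Denominator = 5 + 10 + 5 + 9 + 3 = 32
WM = 2310/32 = 72.1875

WM = 72.1875


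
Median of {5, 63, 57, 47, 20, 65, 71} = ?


Sorted: 5, 20, 47, 57, 63, 65, 71
n = 7 (odd)
Middle value = 57

Median = 57


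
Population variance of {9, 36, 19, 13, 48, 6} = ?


Mean = 21.8333
Squared deviations: 164.6944, 200.6944, 8.0278, 78.0278, 684.6944, 250.6944
Sum = 1386.8333
Variance = 1386.8333/6 = 231.1389

Variance = 231.1389


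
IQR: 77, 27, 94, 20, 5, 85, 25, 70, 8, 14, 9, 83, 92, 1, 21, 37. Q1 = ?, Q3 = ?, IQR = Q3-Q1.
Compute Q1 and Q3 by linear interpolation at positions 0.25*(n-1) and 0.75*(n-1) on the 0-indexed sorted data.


Sorted: 1, 5, 8, 9, 14, 20, 21, 25, 27, 37, 70, 77, 83, 85, 92, 94
Q1 (25th %ile) = 12.7500
Q3 (75th %ile) = 78.5000
IQR = 78.5000 - 12.7500 = 65.7500

IQR = 65.7500


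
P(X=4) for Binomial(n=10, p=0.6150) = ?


C(10,4) = 210
p^4 = 0.143054
(1-p)^6 = 0.003257
P = 210 * 0.143054 * 0.003257 = 0.0978

P(X=4) = 0.0978


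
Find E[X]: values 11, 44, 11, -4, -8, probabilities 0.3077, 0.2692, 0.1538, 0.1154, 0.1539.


E[X] = 11*0.3077 + 44*0.2692 + 11*0.1538 - 4*0.1154 - 8*0.1539
= 3.3847 + 11.8448 + 1.6918 - 0.4616 - 1.2312
= 15.2285

E[X] = 15.2285


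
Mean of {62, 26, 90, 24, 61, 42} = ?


Sum = 62 + 26 + 90 + 24 + 61 + 42 = 305
n = 6
Mean = 305/6 = 50.8333

Mean = 50.8333


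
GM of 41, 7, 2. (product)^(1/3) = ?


Product = 41 × 7 × 2 = 574
GM = 574^(1/3) = 8.3107

GM = 8.3107


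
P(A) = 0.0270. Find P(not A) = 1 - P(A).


P(not A) = 1 - 0.0270 = 0.9730

P(not A) = 0.9730


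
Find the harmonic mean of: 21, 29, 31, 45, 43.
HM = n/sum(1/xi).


Sum of reciprocals = 1/21 + 1/29 + 1/31 + 1/45 + 1/43 = 0.159838
HM = 5/0.159838 = 31.2817

HM = 31.2817


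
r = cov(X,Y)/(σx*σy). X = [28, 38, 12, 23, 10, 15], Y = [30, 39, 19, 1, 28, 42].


Mean X = 21.0000, Mean Y = 26.5000
SD X = 9.831921, SD Y = 13.647344
Cov = 24.000000
r = 24.000000/(9.831921*13.647344) = 0.1789

r = 0.1789


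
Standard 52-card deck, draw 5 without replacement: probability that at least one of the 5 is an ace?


P(at least one) = 1 - P(none)
P(none) = (48/52) × (47/51) × (46/50) × (45/49) × (44/48) = 0.658842
P(at least one) = 1 - 0.658842 = 0.3412

P = 0.3412


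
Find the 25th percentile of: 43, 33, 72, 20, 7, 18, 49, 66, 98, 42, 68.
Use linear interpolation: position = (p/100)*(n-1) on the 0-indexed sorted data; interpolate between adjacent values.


Sorted: 7, 18, 20, 33, 42, 43, 49, 66, 68, 72, 98
n = 11
Index = 25/100 * 10 = 2.5000
Lower = data[2] = 20, Upper = data[3] = 33
P25 = 20 + 0.5000*(13) = 26.5000

P25 = 26.5000
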